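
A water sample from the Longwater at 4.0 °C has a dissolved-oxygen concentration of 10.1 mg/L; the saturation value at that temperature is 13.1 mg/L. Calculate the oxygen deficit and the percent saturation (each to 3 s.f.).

D = C_s − C = 13.1 − 10.1 = 3.00 mg/L.
% saturation = 10.1/13.1 × 100 = 77.1 %.

D ≈ 3.00 mg/L; 77.1 % saturation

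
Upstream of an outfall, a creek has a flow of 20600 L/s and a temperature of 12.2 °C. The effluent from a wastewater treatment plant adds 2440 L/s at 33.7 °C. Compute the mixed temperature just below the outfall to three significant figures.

14.5 °C

Flow-weighted mixing: C = (Q_r C_r + Q_w C_w)/(Q_r + Q_w)
= (20600×12.2 + 2440×33.7)/(20600 + 2440) = 333500/23040 = 14.48 °C.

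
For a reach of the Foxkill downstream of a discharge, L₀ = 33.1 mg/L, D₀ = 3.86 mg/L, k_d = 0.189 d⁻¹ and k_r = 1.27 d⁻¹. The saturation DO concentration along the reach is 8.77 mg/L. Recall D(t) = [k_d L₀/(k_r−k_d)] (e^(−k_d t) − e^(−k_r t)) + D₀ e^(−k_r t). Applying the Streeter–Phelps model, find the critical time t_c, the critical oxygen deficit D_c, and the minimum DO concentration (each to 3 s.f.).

t_c ≈ 0.745 d; D_c ≈ 4.28 mg/L; min DO ≈ 4.49 mg/L

With k_r/k_d = 6.720 and 1 − D₀(k_r−k_d)/(k_d L₀) = 0.3330,
t_c = ln(6.720 × 0.3330) / (1.27 − 0.189) = ln(2.238) / 1.081 = 0.8054/1.081 = 0.7451 d.
D_c = (k_d/k_r) L₀ e^(−k_d t_c) = (0.189/1.27) × 33.1 × e^(−0.189×0.7451) = 0.1488 × 33.1 × 0.8686 = 4.279 mg/L.
Minimum DO = C_s − D_c = 8.77 − 4.279 = 4.491 mg/L.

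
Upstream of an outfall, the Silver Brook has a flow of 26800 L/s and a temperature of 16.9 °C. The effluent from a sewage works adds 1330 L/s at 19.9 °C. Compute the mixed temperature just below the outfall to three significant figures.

17.0 °C

Flow-weighted mixing: C = (Q_r C_r + Q_w C_w)/(Q_r + Q_w)
= (26800×16.9 + 1330×19.9)/(26800 + 1330) = 479400/28130 = 17.04 °C.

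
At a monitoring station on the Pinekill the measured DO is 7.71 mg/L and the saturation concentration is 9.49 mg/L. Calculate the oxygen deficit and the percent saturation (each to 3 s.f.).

D = C_s − C = 9.49 − 7.71 = 1.78 mg/L.
% saturation = 7.71/9.49 × 100 = 81.2 %.

D ≈ 1.78 mg/L; 81.2 % saturation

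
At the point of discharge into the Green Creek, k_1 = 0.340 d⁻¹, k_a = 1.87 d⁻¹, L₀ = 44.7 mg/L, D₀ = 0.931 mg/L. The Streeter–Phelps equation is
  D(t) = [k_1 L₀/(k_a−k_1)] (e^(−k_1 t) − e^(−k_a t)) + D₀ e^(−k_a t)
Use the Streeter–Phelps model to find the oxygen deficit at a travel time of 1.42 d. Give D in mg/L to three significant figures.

D ≈ 5.50 mg/L

k_1 L₀/(k_a−k_1) = 0.340×44.7/(1.87−0.340) = 15.20/1.530 = 9.933 mg/L.
e^(−k_1 t) = e^(−0.340×1.420) = 0.6171; e^(−k_a t) = e^(−1.87×1.420) = 0.07027.
D = 9.933 × (0.6171 − 0.07027) + 0.931 × 0.07027 = 5.431 + 0.06542 = 5.497 mg/L.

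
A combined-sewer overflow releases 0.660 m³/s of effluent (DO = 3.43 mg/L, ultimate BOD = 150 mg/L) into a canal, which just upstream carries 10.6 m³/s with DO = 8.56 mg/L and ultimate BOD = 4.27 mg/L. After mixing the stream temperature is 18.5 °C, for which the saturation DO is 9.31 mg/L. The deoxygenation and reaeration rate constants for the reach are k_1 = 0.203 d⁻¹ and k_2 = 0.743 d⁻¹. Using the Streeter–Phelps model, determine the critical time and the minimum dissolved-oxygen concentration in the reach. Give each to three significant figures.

t_c ≈ 1.95 d; minimum DO ≈ 6.95 mg/L

Mixed DO = (10.6×8.56 + 0.660×3.43)/(10.6+0.660) = 93.00/11.26 = 8.259 mg/L.
Mixed L₀ = (10.6×4.27 + 0.660×150)/(11.26) = 144.3/11.26 = 12.81 mg/L.
Initial deficit D₀ = C_s − DO₀ = 9.31 − 8.259 = 1.051 mg/L.
t_c = (1/0.5400) ln[(0.743/0.203)(1 − 1.051×0.5400/(0.203×12.81))] = 1.852 × ln(2.862) = 1.947 d.
D_c = (0.203/0.743) × 12.81 × e^(−0.203×1.947) = 0.2732 × 12.81 × 0.6735 = 2.358 mg/L.
Minimum DO = 9.31 − 2.358 = 6.952 mg/L.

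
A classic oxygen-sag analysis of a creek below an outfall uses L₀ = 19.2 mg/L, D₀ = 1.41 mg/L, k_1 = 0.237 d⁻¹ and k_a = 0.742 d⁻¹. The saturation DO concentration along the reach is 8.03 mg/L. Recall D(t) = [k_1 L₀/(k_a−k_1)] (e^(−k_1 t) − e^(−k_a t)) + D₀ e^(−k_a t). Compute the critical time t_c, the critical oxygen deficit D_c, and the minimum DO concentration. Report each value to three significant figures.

t_c ≈ 1.92 d; D_c ≈ 3.89 mg/L; min DO ≈ 4.14 mg/L

At the critical point dD/dt = 0, so k_1 L₀ e^(−k_1 t) = k_a D. Substituting D(t) from the Streeter–Phelps equation and solving for t gives
t_c = ln[(k_a/k_1)(1 − D₀(k_a−k_1)/(k_1 L₀))] / (k_a−k_1).
Here k_a−k_1 = 0.5050 d⁻¹ and 1 − D₀(k_a−k_1)/(k_1 L₀) = 1 − 1.41×0.5050/(0.237×19.2) = 0.8435, so
t_c = ln(3.131 × 0.8435) / 0.5050 = 0.9711 / 0.5050 = 1.923 d.
D_c = (k_1/k_a) L₀ e^(−k_1 t_c) = (0.237/0.742) × 19.2 × e^(−0.237×1.923) = 0.3194 × 19.2 × 0.6340 = 3.888 mg/L.
Minimum DO = C_s − D_c = 8.03 − 3.888 = 4.142 mg/L.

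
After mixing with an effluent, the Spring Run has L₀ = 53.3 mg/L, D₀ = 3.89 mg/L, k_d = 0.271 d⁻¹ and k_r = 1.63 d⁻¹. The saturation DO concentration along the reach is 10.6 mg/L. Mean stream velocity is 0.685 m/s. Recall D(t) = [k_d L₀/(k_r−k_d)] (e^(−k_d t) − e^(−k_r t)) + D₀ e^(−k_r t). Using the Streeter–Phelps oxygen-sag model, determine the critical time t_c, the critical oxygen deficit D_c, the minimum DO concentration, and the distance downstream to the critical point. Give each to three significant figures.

t_c ≈ 0.985 d; D_c ≈ 6.79 mg/L; min DO ≈ 3.81 mg/L; x_c ≈ 58.3 km

t_c = [1/(k_r−k_d)] ln[(k_r/k_d)(1 − D₀(k_r−k_d)/(k_d L₀))]
= [1/(1.63−0.271)] ln[(1.63/0.271)(1 − 3.89×1.359/(0.271×53.3))]
= (1/1.359) ln[6.015 × 0.6340] = 0.7358 × ln(3.813) = 0.7358 × 1.339 = 0.9849 d.
D_c = (k_d/k_r) L₀ e^(−k_d t_c) = (0.271/1.63) × 53.3 × e^(−0.271×0.9849) = 0.1663 × 53.3 × 0.7657 = 6.786 mg/L.
Minimum DO = C_s − D_c = 10.6 − 6.786 = 3.814 mg/L.
x_c = v t_c = 0.685 m/s × 0.9849 d × 86400 s/d = 58290 m ≈ 58.3 km.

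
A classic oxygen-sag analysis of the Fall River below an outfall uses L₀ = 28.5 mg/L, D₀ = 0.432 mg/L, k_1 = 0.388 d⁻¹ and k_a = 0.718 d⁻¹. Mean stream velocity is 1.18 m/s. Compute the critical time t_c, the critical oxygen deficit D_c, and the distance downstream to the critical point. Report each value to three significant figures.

t_c ≈ 1.83 d; D_c ≈ 7.58 mg/L; x_c ≈ 186 km

t_c = [1/(k_a−k_1)] ln[(k_a/k_1)(1 − D₀(k_a−k_1)/(k_1 L₀))]
= [1/(0.718−0.388)] ln[(0.718/0.388)(1 − 0.432×0.3300/(0.388×28.5))]
= (1/0.3300) ln[1.851 × 0.9871] = 3.030 × ln(1.827) = 3.030 × 0.6025 = 1.826 d.
L(t_c) = L₀ e^(−k_1 t_c) = 28.5 × 0.4924 = 14.03 mg/L, and at the critical point k_a D_c = k_1 L, so D_c = (0.388/0.718) × 14.03 = 7.584 mg/L.
x_c = v t_c = 1.18 m/s × 1.826 d × 86400 s/d = 186100 m ≈ 186 km.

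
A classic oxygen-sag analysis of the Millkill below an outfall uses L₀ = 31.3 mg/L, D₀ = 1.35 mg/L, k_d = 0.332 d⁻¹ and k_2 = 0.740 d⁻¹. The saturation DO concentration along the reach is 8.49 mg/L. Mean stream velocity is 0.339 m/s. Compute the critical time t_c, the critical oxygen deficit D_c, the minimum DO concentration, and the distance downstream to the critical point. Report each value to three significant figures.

With k_2/k_d = 2.229 and 1 − D₀(k_2−k_d)/(k_d L₀) = 0.9470,
t_c = ln(2.229 × 0.9470) / (0.740 − 0.332) = ln(2.111) / 0.4080 = 0.7471/0.4080 = 1.831 d.
L(t_c) = L₀ e^(−k_d t_c) = 31.3 × 0.5445 = 17.04 mg/L, and at the critical point k_2 D_c = k_d L, so D_c = (0.332/0.740) × 17.04 = 7.646 mg/L.
Minimum DO = C_s − D_c = 8.49 − 7.646 = 0.8438 mg/L.
x_c = v t_c = 0.339 m/s × 1.831 d × 86400 s/d = 53630 m ≈ 53.6 km.

t_c ≈ 1.83 d; D_c ≈ 7.65 mg/L; min DO ≈ 0.844 mg/L; x_c ≈ 53.6 km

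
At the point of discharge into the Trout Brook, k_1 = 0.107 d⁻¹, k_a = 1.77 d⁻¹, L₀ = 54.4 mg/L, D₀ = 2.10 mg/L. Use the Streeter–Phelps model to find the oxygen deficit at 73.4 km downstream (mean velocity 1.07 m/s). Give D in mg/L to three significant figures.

Travel time t = x/v = 73.4 km / (1.07 m/s) = 73400 m / 1.07 m/s = 68600 s = 0.7940 d.
k_1 L₀/(k_a−k_1) = 0.107×54.4/(1.77−0.107) = 5.821/1.663 = 3.500 mg/L.
e^(−k_1 t) = e^(−0.107×0.7940) = 0.9186; e^(−k_a t) = e^(−1.77×0.7940) = 0.2453.
D = 3.500 × (0.9186 − 0.2453) + 2.10 × 0.2453 = 2.357 + 0.5151 = 2.872 mg/L.

D ≈ 2.87 mg/L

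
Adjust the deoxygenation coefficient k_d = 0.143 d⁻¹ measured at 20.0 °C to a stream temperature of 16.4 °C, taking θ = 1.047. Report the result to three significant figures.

k_d ≈ 0.121 d⁻¹

k_d(T₂) = k_d(T₁) · θ^(T₂−T₁) = 0.143 × 1.047^(16.4−20.0)
= 0.143 × 1.047^-3.60 = 0.143 × 0.8476 = 0.1212 d⁻¹.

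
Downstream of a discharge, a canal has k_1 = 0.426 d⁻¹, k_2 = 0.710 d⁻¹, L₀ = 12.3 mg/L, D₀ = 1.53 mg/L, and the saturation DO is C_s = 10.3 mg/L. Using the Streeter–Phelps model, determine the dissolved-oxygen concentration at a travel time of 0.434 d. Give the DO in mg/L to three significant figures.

k_1 L₀/(k_2−k_1) = 0.426×12.3/(0.710−0.426) = 5.240/0.2840 = 18.45 mg/L.
e^(−k_1 t) = e^(−0.426×0.4340) = 0.8312; e^(−k_2 t) = e^(−0.710×0.4340) = 0.7348.
D = 18.45 × (0.8312 − 0.7348) + 1.53 × 0.7348 = 1.778 + 1.124 = 2.903 mg/L.
DO = C_s − D = 10.3 − 2.903 = 7.397 mg/L.

DO ≈ 7.40 mg/L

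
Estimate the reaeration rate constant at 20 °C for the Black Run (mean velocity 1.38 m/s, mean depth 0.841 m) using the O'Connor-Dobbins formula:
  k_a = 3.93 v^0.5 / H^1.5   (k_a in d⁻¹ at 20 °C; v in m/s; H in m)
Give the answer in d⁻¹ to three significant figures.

k_a ≈ 5.99 d⁻¹

k_a = 3.93 × 1.38^0.5 / 0.841^1.5 = 3.93 × 1.175 / 0.7712 = 5.986 d⁻¹.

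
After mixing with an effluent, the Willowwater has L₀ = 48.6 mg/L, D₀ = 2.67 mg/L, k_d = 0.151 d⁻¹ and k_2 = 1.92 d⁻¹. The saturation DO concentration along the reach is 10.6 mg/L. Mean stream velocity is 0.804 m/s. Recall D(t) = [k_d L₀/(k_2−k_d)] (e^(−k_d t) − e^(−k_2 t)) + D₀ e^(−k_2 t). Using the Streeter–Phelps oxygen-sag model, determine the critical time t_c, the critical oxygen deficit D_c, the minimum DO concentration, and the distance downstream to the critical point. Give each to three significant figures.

t_c ≈ 0.854 d; D_c ≈ 3.36 mg/L; min DO ≈ 7.24 mg/L; x_c ≈ 59.3 km

t_c = [1/(k_2−k_d)] ln[(k_2/k_d)(1 − D₀(k_2−k_d)/(k_d L₀))]
= [1/(1.92−0.151)] ln[(1.92/0.151)(1 − 2.67×1.769/(0.151×48.6))]
= (1/1.769) ln[12.72 × 0.3564] = 0.5653 × ln(4.532) = 0.5653 × 1.511 = 0.8542 d.
D_c = (k_d/k_2) L₀ e^(−k_d t_c) = (0.151/1.92) × 48.6 × e^(−0.151×0.8542) = 0.07865 × 48.6 × 0.8790 = 3.360 mg/L.
Minimum DO = C_s − D_c = 10.6 − 3.360 = 7.240 mg/L.
x_c = v t_c = 0.804 m/s × 0.8542 d × 86400 s/d = 59340 m ≈ 59.3 km.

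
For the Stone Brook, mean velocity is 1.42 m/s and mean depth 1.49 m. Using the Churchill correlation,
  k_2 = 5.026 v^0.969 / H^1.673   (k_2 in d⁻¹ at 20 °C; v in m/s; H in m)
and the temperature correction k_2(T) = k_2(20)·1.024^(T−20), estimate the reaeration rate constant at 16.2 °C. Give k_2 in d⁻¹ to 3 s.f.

k_2 ≈ 3.31 d⁻¹

k_2(20) = 5.026 × 1.42^0.969 / 1.49^1.673 = 5.026 × 1.405 / 1.949 = 3.623 d⁻¹.
k_2(16.2) = 3.623 × 1.024^(16.2−20) = 3.623 × 0.9138 = 3.311 d⁻¹.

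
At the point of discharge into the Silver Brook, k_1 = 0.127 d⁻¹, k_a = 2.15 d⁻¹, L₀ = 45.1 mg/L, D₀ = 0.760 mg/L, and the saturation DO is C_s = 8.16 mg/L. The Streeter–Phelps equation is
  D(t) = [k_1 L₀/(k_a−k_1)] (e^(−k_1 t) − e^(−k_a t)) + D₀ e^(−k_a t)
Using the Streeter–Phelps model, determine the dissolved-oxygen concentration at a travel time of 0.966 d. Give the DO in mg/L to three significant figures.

k_1 L₀/(k_a−k_1) = 0.127×45.1/(2.15−0.127) = 5.728/2.023 = 2.831 mg/L.
e^(−k_1 t) = e^(−0.127×0.9660) = 0.8845; e^(−k_a t) = e^(−2.15×0.9660) = 0.1253.
D = 2.831 × (0.8845 − 0.1253) + 0.760 × 0.1253 = 2.150 + 0.09524 = 2.245 mg/L.
DO = C_s − D = 8.16 − 2.245 = 5.915 mg/L.

DO ≈ 5.92 mg/L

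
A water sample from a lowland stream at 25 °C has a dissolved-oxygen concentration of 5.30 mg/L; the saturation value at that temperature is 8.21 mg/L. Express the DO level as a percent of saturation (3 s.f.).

64.6 % saturation

% saturation = C/C_s × 100 = 5.30/8.21 × 100 = 64.6 %.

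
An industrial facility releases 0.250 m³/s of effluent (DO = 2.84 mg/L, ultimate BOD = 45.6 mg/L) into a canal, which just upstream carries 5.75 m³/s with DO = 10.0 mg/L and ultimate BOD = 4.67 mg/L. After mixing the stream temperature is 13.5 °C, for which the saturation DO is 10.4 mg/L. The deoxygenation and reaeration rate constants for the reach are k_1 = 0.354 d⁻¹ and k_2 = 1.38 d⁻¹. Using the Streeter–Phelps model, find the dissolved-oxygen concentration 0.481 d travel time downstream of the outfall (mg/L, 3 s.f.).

DO ≈ 9.32 mg/L

Mixed DO = (5.75×10.0 + 0.250×2.84)/(5.75+0.250) = 58.21/6.000 = 9.702 mg/L.
Mixed L₀ = (5.75×4.67 + 0.250×45.6)/(6.000) = 38.25/6.000 = 6.375 mg/L.
Initial deficit D₀ = C_s − DO₀ = 10.4 − 9.702 = 0.6983 mg/L.
D(0.481) = [0.354×6.375/(1.38−0.354)](e^(−0.354×0.481) − e^(−1.38×0.481)) + 0.6983 e^(−1.38×0.481)
= 2.200 × (0.8434 − 0.5149) + 0.6983 × 0.5149 = 1.082 mg/L.
DO = 10.4 − 1.082 = 9.318 mg/L.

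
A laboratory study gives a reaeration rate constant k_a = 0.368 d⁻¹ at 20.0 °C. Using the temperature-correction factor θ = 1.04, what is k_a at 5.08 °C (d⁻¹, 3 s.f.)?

k_a ≈ 0.205 d⁻¹

k_a(T₂) = k_a(T₁) · θ^(T₂−T₁) = 0.368 × 1.04^(5.08−20.0)
= 0.368 × 1.04^-14.9 = 0.368 × 0.5570 = 0.2050 d⁻¹.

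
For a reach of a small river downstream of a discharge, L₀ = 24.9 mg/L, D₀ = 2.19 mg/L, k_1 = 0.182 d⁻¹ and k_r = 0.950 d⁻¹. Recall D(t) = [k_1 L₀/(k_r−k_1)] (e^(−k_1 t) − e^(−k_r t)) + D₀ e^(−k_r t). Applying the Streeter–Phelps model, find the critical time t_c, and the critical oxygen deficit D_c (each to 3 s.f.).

With k_r/k_1 = 5.220 and 1 − D₀(k_r−k_1)/(k_1 L₀) = 0.6289,
t_c = ln(5.220 × 0.6289) / (0.950 − 0.182) = ln(3.283) / 0.7680 = 1.189/0.7680 = 1.548 d.
L(t_c) = L₀ e^(−k_1 t_c) = 24.9 × 0.7545 = 18.79 mg/L, and at the critical point k_r D_c = k_1 L, so D_c = (0.182/0.950) × 18.79 = 3.599 mg/L.

t_c ≈ 1.55 d; D_c ≈ 3.60 mg/L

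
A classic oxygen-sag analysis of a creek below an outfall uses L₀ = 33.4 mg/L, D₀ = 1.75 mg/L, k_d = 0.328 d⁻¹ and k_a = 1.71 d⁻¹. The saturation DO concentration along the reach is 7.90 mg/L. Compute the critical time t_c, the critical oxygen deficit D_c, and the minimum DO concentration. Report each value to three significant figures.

t_c ≈ 1.01 d; D_c ≈ 4.59 mg/L; min DO ≈ 3.31 mg/L

t_c = [1/(k_a−k_d)] ln[(k_a/k_d)(1 − D₀(k_a−k_d)/(k_d L₀))]
= [1/(1.71−0.328)] ln[(1.71/0.328)(1 − 1.75×1.382/(0.328×33.4))]
= (1/1.382) ln[5.213 × 0.7792] = 0.7236 × ln(4.062) = 0.7236 × 1.402 = 1.014 d.
L(t_c) = L₀ e^(−k_d t_c) = 33.4 × 0.7170 = 23.95 mg/L, and at the critical point k_a D_c = k_d L, so D_c = (0.328/1.71) × 23.95 = 4.593 mg/L.
Minimum DO = C_s − D_c = 7.90 − 4.593 = 3.307 mg/L.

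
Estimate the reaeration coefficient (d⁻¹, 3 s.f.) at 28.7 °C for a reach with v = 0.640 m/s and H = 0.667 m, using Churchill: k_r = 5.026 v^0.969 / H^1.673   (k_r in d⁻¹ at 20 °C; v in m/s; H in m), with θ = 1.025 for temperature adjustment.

k_r ≈ 7.96 d⁻¹

k_r(20) = 5.026 × 0.640^0.969 / 0.667^1.673 = 5.026 × 0.6489 / 0.5079 = 6.422 d⁻¹.
k_r(28.7) = 6.422 × 1.025^(28.7−20) = 6.422 × 1.240 = 7.961 d⁻¹.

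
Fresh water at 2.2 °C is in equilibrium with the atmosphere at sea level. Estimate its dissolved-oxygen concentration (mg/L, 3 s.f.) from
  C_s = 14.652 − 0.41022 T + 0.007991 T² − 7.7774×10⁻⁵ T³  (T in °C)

C_s = 14.652 − 0.41022×2.2 + 0.007991×2.2² − 7.7774×10⁻⁵×2.2³ = 13.79 mg/L.

C_s ≈ 13.8 mg/L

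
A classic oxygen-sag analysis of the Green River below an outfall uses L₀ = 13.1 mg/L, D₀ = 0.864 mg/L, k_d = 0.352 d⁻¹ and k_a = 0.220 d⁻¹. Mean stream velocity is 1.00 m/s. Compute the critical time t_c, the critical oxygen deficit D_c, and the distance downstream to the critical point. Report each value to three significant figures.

t_c ≈ 3.38 d; D_c ≈ 6.39 mg/L; x_c ≈ 292 km

With k_a/k_d = 0.6250 and 1 − D₀(k_a−k_d)/(k_d L₀) = 1.025,
t_c = ln(0.6250 × 1.025) / (0.220 − 0.352) = ln(0.6405) / -0.1320 = -0.4456/-0.1320 = 3.376 d.
D_c = (k_d/k_a) L₀ e^(−k_d t_c) = (0.352/0.220) × 13.1 × e^(−0.352×3.376) = 1.600 × 13.1 × 0.3048 = 6.388 mg/L.
x_c = v t_c = 1.00 m/s × 3.376 d × 86400 s/d = 291600 m ≈ 292 km.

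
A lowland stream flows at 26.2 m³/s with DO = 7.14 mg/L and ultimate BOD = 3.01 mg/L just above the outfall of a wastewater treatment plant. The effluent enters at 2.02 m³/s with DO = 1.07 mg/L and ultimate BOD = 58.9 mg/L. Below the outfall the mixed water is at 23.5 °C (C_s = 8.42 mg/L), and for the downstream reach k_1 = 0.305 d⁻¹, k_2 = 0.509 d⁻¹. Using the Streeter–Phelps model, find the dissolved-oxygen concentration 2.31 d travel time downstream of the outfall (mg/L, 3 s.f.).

DO ≈ 5.94 mg/L

Mixed DO = (26.2×7.14 + 2.02×1.07)/(26.2+2.02) = 189.2/28.22 = 6.706 mg/L.
Mixed L₀ = (26.2×3.01 + 2.02×58.9)/(28.22) = 197.8/28.22 = 7.011 mg/L.
Initial deficit D₀ = C_s − DO₀ = 8.42 − 6.706 = 1.714 mg/L.
D(2.31) = [0.305×7.011/(0.509−0.305)](e^(−0.305×2.31) − e^(−0.509×2.31)) + 1.714 e^(−0.509×2.31)
= 10.48 × (0.4943 − 0.3086) + 1.714 × 0.3086 = 2.476 mg/L.
DO = 8.42 − 2.476 = 5.944 mg/L.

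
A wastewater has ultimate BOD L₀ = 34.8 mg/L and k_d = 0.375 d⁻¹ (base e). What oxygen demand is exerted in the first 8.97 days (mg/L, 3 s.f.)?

y ≈ 33.6 mg/L

y_t = L₀(1 − e^(−k_d t)) = 34.8 × (1 − e^(−0.375×8.97))
= 34.8 × (1 − 0.03461) = 34.8 × 0.9654 = 33.60 mg/L.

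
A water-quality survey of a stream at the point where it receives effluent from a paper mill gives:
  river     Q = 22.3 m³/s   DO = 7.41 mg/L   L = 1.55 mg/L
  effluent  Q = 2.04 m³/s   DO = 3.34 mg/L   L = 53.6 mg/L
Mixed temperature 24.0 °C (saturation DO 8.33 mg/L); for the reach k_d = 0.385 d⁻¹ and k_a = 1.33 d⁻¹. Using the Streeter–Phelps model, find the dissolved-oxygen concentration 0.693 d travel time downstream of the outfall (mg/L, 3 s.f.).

DO ≈ 6.94 mg/L

Mixed DO = (22.3×7.41 + 2.04×3.34)/(22.3+2.04) = 172.1/24.34 = 7.069 mg/L.
Mixed L₀ = (22.3×1.55 + 2.04×53.6)/(24.34) = 143.9/24.34 = 5.912 mg/L.
Initial deficit D₀ = C_s − DO₀ = 8.33 − 7.069 = 1.261 mg/L.
D(0.693) = [0.385×5.912/(1.33−0.385)](e^(−0.385×0.693) − e^(−1.33×0.693)) + 1.261 e^(−1.33×0.693)
= 2.409 × (0.7658 − 0.3978) + 1.261 × 0.3978 = 1.388 mg/L.
DO = 8.33 − 1.388 = 6.942 mg/L.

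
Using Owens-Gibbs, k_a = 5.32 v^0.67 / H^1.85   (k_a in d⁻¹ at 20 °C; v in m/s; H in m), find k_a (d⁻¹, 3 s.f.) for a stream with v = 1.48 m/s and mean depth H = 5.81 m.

k_a ≈ 0.267 d⁻¹

k_a = 5.32 × 1.48^0.67 / 5.81^1.85 = 5.32 × 1.300 / 25.93 = 0.2668 d⁻¹.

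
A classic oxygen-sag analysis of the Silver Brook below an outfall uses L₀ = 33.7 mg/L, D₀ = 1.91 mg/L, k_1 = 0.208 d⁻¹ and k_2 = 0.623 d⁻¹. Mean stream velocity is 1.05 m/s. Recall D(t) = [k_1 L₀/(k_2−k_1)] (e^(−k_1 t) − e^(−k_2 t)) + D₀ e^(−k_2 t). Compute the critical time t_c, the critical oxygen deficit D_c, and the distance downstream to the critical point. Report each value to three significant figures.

t_c ≈ 2.35 d; D_c ≈ 6.90 mg/L; x_c ≈ 214 km

t_c = [1/(k_2−k_1)] ln[(k_2/k_1)(1 − D₀(k_2−k_1)/(k_1 L₀))]
= [1/(0.623−0.208)] ln[(0.623/0.208)(1 − 1.91×0.4150/(0.208×33.7))]
= (1/0.4150) ln[2.995 × 0.8869] = 2.410 × ln(2.656) = 2.410 × 0.9770 = 2.354 d.
L(t_c) = L₀ e^(−k_1 t_c) = 33.7 × 0.6128 = 20.65 mg/L, and at the critical point k_2 D_c = k_1 L, so D_c = (0.208/0.623) × 20.65 = 6.895 mg/L.
x_c = v t_c = 1.05 m/s × 2.354 d × 86400 s/d = 213600 m ≈ 214 km.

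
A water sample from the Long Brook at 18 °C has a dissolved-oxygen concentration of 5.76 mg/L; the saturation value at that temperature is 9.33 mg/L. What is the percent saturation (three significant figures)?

% saturation = C/C_s × 100 = 5.76/9.33 × 100 = 61.7 %.

61.7 % saturation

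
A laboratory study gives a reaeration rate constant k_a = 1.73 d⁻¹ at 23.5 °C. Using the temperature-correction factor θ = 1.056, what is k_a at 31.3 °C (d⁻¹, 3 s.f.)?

k_a(T₂) = k_a(T₁) · θ^(T₂−T₁) = 1.73 × 1.056^(31.3−23.5)
= 1.73 × 1.056^7.80 = 1.73 × 1.530 = 2.646 d⁻¹.

k_a ≈ 2.65 d⁻¹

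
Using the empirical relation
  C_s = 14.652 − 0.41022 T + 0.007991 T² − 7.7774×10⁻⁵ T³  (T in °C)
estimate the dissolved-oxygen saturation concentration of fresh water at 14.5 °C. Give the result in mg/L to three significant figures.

C_s ≈ 10.1 mg/L

C_s = 14.652 − 0.41022×14.5 + 0.007991×14.5² − 7.7774×10⁻⁵×14.5³ = 10.15 mg/L.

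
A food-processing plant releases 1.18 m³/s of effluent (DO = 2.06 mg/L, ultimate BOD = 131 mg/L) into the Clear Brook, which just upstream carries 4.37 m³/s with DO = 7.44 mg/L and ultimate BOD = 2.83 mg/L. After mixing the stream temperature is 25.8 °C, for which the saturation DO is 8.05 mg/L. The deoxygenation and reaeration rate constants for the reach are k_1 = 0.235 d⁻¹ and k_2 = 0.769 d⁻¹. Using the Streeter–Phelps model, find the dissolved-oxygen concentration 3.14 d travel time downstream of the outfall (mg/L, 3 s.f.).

DO ≈ 2.75 mg/L

Mixed DO = (4.37×7.44 + 1.18×2.06)/(4.37+1.18) = 34.94/5.550 = 6.296 mg/L.
Mixed L₀ = (4.37×2.83 + 1.18×131)/(5.550) = 166.9/5.550 = 30.08 mg/L.
Initial deficit D₀ = C_s − DO₀ = 8.05 − 6.296 = 1.754 mg/L.
D(3.14) = [0.235×30.08/(0.769−0.235)](e^(−0.235×3.14) − e^(−0.769×3.14)) + 1.754 e^(−0.769×3.14)
= 13.24 × (0.4781 − 0.08940) + 1.754 × 0.08940 = 5.303 mg/L.
DO = 8.05 − 5.303 = 2.747 mg/L.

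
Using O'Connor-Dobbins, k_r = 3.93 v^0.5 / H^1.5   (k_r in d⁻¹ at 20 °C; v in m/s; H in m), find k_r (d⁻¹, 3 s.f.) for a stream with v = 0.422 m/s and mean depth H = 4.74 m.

k_r = 3.93 × 0.422^0.5 / 4.74^1.5 = 3.93 × 0.6496 / 10.32 = 0.2474 d⁻¹.

k_r ≈ 0.247 d⁻¹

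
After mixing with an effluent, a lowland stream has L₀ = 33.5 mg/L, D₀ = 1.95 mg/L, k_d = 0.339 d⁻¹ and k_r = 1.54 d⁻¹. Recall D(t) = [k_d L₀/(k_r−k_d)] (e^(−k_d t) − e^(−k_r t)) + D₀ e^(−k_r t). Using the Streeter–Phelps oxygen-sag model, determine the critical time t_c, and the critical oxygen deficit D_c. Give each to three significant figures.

t_c = [1/(k_r−k_d)] ln[(k_r/k_d)(1 − D₀(k_r−k_d)/(k_d L₀))]
= [1/(1.54−0.339)] ln[(1.54/0.339)(1 − 1.95×1.201/(0.339×33.5))]
= (1/1.201) ln[4.543 × 0.7938] = 0.8326 × ln(3.606) = 0.8326 × 1.283 = 1.068 d.
L(t_c) = L₀ e^(−k_d t_c) = 33.5 × 0.6963 = 23.32 mg/L, and at the critical point k_r D_c = k_d L, so D_c = (0.339/1.54) × 23.32 = 5.134 mg/L.

t_c ≈ 1.07 d; D_c ≈ 5.13 mg/L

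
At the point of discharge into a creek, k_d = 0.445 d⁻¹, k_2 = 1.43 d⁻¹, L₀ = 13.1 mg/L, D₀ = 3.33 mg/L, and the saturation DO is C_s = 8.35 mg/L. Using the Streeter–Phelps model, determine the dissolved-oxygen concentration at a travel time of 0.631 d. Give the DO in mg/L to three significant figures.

DO ≈ 4.93 mg/L

k_d L₀/(k_2−k_d) = 0.445×13.1/(1.43−0.445) = 5.830/0.9850 = 5.918 mg/L.
e^(−k_d t) = e^(−0.445×0.6310) = 0.7552; e^(−k_2 t) = e^(−1.43×0.6310) = 0.4056.
D = 5.918 × (0.7552 − 0.4056) + 3.33 × 0.4056 = 2.069 + 1.351 = 3.420 mg/L.
DO = C_s − D = 8.35 − 3.420 = 4.930 mg/L.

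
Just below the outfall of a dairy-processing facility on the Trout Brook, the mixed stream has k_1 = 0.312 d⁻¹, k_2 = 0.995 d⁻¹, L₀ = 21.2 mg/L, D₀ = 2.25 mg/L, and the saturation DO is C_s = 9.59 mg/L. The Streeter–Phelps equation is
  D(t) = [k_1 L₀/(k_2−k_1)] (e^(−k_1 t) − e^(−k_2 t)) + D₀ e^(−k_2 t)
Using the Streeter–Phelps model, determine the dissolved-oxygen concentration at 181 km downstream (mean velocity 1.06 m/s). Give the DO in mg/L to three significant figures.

DO ≈ 5.40 mg/L

Travel time t = x/v = 181 km / (1.06 m/s) = 181000 m / 1.06 m/s = 170800 s = 1.976 d.
k_1 L₀/(k_2−k_1) = 0.312×21.2/(0.995−0.312) = 6.614/0.6830 = 9.684 mg/L.
e^(−k_1 t) = e^(−0.312×1.976) = 0.5398; e^(−k_2 t) = e^(−0.995×1.976) = 0.1400.
D = 9.684 × (0.5398 − 0.1400) + 2.25 × 0.1400 = 3.872 + 0.3149 = 4.187 mg/L.
DO = C_s − D = 9.59 − 4.187 = 5.403 mg/L.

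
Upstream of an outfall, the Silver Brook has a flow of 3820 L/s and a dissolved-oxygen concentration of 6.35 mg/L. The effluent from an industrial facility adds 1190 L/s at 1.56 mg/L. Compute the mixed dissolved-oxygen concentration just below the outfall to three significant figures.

Flow-weighted mixing: C = (Q_r C_r + Q_w C_w)/(Q_r + Q_w)
= (3820×6.35 + 1190×1.56)/(3820 + 1190) = 26110/5010 = 5.212 mg/L.

5.21 mg/L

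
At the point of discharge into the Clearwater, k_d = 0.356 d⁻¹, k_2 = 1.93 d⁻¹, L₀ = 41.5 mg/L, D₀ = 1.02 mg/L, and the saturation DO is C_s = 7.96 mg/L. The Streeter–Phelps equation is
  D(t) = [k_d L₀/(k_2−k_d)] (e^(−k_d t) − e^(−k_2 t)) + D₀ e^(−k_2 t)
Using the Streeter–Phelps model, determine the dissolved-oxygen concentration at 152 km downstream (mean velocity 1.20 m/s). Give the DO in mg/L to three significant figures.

DO ≈ 2.88 mg/L

Travel time t = x/v = 152 km / (1.20 m/s) = 152000 m / 1.20 m/s = 126700 s = 1.466 d.
k_d L₀/(k_2−k_d) = 0.356×41.5/(1.93−0.356) = 14.77/1.574 = 9.386 mg/L.
e^(−k_d t) = e^(−0.356×1.466) = 0.5934; e^(−k_2 t) = e^(−1.93×1.466) = 0.05904.
D = 9.386 × (0.5934 − 0.05904) + 1.02 × 0.05904 = 5.015 + 0.06022 = 5.076 mg/L.
DO = C_s − D = 7.96 − 5.076 = 2.884 mg/L.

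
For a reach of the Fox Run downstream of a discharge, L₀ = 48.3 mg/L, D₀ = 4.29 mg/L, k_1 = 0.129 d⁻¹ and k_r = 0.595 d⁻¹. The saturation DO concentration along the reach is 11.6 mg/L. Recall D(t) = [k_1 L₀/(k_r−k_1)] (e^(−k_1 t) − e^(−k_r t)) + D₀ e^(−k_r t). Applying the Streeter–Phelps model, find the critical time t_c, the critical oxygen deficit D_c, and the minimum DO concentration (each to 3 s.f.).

At the critical point dD/dt = 0, so k_1 L₀ e^(−k_1 t) = k_r D. Substituting D(t) from the Streeter–Phelps equation and solving for t gives
t_c = ln[(k_r/k_1)(1 − D₀(k_r−k_1)/(k_1 L₀))] / (k_r−k_1).
Here k_r−k_1 = 0.4660 d⁻¹ and 1 − D₀(k_r−k_1)/(k_1 L₀) = 1 − 4.29×0.4660/(0.129×48.3) = 0.6791, so
t_c = ln(4.612 × 0.6791) / 0.4660 = 1.142 / 0.4660 = 2.450 d.
L(t_c) = L₀ e^(−k_1 t_c) = 48.3 × 0.7290 = 35.21 mg/L, and at the critical point k_r D_c = k_1 L, so D_c = (0.129/0.595) × 35.21 = 7.634 mg/L.
Minimum DO = C_s − D_c = 11.6 − 7.634 = 3.966 mg/L.

t_c ≈ 2.45 d; D_c ≈ 7.63 mg/L; min DO ≈ 3.97 mg/L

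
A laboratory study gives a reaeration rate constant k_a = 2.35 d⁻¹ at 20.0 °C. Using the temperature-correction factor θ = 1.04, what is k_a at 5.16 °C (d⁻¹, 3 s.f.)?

k_a ≈ 1.31 d⁻¹

k_a(T₂) = k_a(T₁) · θ^(T₂−T₁) = 2.35 × 1.04^(5.16−20.0)
= 2.35 × 1.04^-14.8 = 2.35 × 0.5588 = 1.313 d⁻¹.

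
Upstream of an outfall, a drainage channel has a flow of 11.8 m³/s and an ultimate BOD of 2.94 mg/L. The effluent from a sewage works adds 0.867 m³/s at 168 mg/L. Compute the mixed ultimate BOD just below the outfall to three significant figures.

Flow-weighted mixing: C = (Q_r C_r + Q_w C_w)/(Q_r + Q_w)
= (11.8×2.94 + 0.867×168)/(11.8 + 0.867) = 180.3/12.67 = 14.24 mg/L.

14.2 mg/L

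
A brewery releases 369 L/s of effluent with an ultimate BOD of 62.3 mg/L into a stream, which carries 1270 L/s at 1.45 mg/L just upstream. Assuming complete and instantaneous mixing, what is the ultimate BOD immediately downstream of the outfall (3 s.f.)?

15.1 mg/L

Flow-weighted mixing: C = (Q_r C_r + Q_w C_w)/(Q_r + Q_w)
= (1270×1.45 + 369×62.3)/(1270 + 369) = 24830/1639 = 15.15 mg/L.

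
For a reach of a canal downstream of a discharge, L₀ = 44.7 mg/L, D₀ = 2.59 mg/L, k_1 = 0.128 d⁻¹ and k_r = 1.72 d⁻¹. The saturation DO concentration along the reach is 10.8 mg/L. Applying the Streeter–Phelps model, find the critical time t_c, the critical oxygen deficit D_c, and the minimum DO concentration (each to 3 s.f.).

t_c ≈ 0.831 d; D_c ≈ 2.99 mg/L; min DO ≈ 7.81 mg/L

At the critical point dD/dt = 0, so k_1 L₀ e^(−k_1 t) = k_r D. Substituting D(t) from the Streeter–Phelps equation and solving for t gives
t_c = ln[(k_r/k_1)(1 − D₀(k_r−k_1)/(k_1 L₀))] / (k_r−k_1).
Here k_r−k_1 = 1.592 d⁻¹ and 1 − D₀(k_r−k_1)/(k_1 L₀) = 1 − 2.59×1.592/(0.128×44.7) = 0.2793, so
t_c = ln(13.44 × 0.2793) / 1.592 = 1.323 / 1.592 = 0.8309 d.
L(t_c) = L₀ e^(−k_1 t_c) = 44.7 × 0.8991 = 40.19 mg/L, and at the critical point k_r D_c = k_1 L, so D_c = (0.128/1.72) × 40.19 = 2.991 mg/L.
Minimum DO = C_s − D_c = 10.8 − 2.991 = 7.809 mg/L.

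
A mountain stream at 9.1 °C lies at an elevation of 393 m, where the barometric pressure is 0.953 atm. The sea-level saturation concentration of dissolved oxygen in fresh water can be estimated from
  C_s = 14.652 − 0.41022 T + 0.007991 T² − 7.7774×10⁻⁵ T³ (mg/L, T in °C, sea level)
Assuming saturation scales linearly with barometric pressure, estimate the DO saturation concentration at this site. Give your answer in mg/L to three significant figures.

C_s ≈ 11.0 mg/L

At sea level: C_s = 14.652 − 0.41022×9.1 + 0.007991×9.1² − 7.7774×10⁻⁵×9.1³ = 11.52 mg/L.
Pressure correction: C_s' = 11.52 × 0.953 = 10.98 mg/L.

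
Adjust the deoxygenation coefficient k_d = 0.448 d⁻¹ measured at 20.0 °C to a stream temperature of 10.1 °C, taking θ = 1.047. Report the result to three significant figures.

k_d ≈ 0.284 d⁻¹

k_d(T₂) = k_d(T₁) · θ^(T₂−T₁) = 0.448 × 1.047^(10.1−20.0)
= 0.448 × 1.047^-9.90 = 0.448 × 0.6346 = 0.2843 d⁻¹.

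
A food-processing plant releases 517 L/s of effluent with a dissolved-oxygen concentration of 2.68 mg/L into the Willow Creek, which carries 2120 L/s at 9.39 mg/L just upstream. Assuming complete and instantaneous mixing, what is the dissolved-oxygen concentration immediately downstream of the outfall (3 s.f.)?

8.07 mg/L

Flow-weighted mixing: C = (Q_r C_r + Q_w C_w)/(Q_r + Q_w)
= (2120×9.39 + 517×2.68)/(2120 + 517) = 21290/2637 = 8.074 mg/L.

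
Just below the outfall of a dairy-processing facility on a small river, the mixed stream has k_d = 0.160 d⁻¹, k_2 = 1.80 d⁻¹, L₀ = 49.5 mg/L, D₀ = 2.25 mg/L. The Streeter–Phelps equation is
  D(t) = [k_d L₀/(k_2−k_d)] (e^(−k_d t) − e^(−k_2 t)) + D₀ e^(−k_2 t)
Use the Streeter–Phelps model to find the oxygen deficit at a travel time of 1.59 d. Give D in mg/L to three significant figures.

D ≈ 3.60 mg/L

k_d L₀/(k_2−k_d) = 0.160×49.5/(1.80−0.160) = 7.920/1.640 = 4.829 mg/L.
e^(−k_d t) = e^(−0.160×1.590) = 0.7754; e^(−k_2 t) = e^(−1.80×1.590) = 0.05715.
D = 4.829 × (0.7754 − 0.05715) + 2.25 × 0.05715 = 3.469 + 0.1286 = 3.597 mg/L.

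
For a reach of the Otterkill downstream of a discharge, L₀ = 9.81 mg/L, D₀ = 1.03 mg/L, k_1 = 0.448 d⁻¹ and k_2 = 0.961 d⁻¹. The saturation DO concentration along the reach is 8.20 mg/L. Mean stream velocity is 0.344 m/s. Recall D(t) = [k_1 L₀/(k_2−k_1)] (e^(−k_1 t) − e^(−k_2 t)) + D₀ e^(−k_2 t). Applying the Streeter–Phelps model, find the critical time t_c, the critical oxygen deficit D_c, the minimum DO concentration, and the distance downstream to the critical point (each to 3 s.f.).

t_c ≈ 1.24 d; D_c ≈ 2.63 mg/L; min DO ≈ 5.57 mg/L; x_c ≈ 36.8 km

At the critical point dD/dt = 0, so k_1 L₀ e^(−k_1 t) = k_2 D. Substituting D(t) from the Streeter–Phelps equation and solving for t gives
t_c = ln[(k_2/k_1)(1 − D₀(k_2−k_1)/(k_1 L₀))] / (k_2−k_1).
Here k_2−k_1 = 0.5130 d⁻¹ and 1 − D₀(k_2−k_1)/(k_1 L₀) = 1 − 1.03×0.5130/(0.448×9.81) = 0.8798, so
t_c = ln(2.145 × 0.8798) / 0.5130 = 0.6351 / 0.5130 = 1.238 d.
L(t_c) = L₀ e^(−k_1 t_c) = 9.81 × 0.5743 = 5.634 mg/L, and at the critical point k_2 D_c = k_1 L, so D_c = (0.448/0.961) × 5.634 = 2.626 mg/L.
Minimum DO = C_s − D_c = 8.20 − 2.626 = 5.574 mg/L.
x_c = v t_c = 0.344 m/s × 1.238 d × 86400 s/d = 36790 m ≈ 36.8 km.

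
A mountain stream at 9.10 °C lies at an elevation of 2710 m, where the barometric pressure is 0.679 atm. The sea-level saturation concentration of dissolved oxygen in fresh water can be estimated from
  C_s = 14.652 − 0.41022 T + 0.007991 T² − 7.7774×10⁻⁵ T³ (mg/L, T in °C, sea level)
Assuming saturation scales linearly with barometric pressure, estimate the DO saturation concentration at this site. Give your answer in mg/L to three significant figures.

C_s ≈ 7.82 mg/L

At sea level: C_s = 14.652 − 0.41022×9.10 + 0.007991×9.10² − 7.7774×10⁻⁵×9.10³ = 11.52 mg/L.
Pressure correction: C_s' = 11.52 × 0.679 = 7.824 mg/L.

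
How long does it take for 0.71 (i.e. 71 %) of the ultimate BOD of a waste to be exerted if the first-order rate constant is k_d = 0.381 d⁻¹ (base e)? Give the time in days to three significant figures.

y/L₀ = 1 − e^(−k_d t) = 0.71 ⇒ e^(−k_d t) = 0.290
t = −ln(0.290) / 0.381 = 1.238 / 0.381 = 3.249 d.

t ≈ 3.25 d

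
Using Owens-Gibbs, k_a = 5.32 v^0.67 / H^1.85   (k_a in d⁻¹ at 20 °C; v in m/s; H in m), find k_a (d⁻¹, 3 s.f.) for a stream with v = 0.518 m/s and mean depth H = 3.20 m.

k_a = 5.32 × 0.518^0.67 / 3.20^1.85 = 5.32 × 0.6436 / 8.601 = 0.3981 d⁻¹.

k_a ≈ 0.398 d⁻¹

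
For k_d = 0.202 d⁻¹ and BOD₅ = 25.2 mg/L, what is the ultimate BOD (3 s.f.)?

BOD₅ = L₀(1 − e^(−5k_d)) ⇒ L₀ = BOD₅ / (1 − e^(−5×0.202))
= 25.2 / (1 − 0.3642) = 25.2 / 0.6358 = 39.64 mg/L.

L₀ ≈ 39.6 mg/L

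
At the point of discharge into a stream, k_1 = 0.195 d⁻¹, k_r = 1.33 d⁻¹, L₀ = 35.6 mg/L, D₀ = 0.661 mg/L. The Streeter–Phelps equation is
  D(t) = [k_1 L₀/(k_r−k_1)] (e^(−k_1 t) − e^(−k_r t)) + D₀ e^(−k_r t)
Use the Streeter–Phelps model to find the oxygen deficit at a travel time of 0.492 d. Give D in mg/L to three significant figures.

k_1 L₀/(k_r−k_1) = 0.195×35.6/(1.33−0.195) = 6.942/1.135 = 6.116 mg/L.
e^(−k_1 t) = e^(−0.195×0.4920) = 0.9085; e^(−k_r t) = e^(−1.33×0.4920) = 0.5198.
D = 6.116 × (0.9085 − 0.5198) + 0.661 × 0.5198 = 2.378 + 0.3436 = 2.721 mg/L.

D ≈ 2.72 mg/L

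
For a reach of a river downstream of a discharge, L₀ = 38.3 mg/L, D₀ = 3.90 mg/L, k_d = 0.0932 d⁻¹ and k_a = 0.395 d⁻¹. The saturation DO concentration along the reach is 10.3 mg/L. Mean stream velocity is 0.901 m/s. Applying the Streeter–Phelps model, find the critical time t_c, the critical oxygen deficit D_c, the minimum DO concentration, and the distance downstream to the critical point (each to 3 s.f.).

t_c = [1/(k_a−k_d)] ln[(k_a/k_d)(1 − D₀(k_a−k_d)/(k_d L₀))]
= [1/(0.395−0.0932)] ln[(0.395/0.0932)(1 − 3.90×0.3018/(0.0932×38.3))]
= (1/0.3018) ln[4.238 × 0.6703] = 3.313 × ln(2.841) = 3.313 × 1.044 = 3.459 d.
D_c = (k_d/k_a) L₀ e^(−k_d t_c) = (0.0932/0.395) × 38.3 × e^(−0.0932×3.459) = 0.2359 × 38.3 × 0.7244 = 6.546 mg/L.
Minimum DO = C_s − D_c = 10.3 − 6.546 = 3.754 mg/L.
x_c = v t_c = 0.901 m/s × 3.459 d × 86400 s/d = 269300 m ≈ 269 km.

t_c ≈ 3.46 d; D_c ≈ 6.55 mg/L; min DO ≈ 3.75 mg/L; x_c ≈ 269 km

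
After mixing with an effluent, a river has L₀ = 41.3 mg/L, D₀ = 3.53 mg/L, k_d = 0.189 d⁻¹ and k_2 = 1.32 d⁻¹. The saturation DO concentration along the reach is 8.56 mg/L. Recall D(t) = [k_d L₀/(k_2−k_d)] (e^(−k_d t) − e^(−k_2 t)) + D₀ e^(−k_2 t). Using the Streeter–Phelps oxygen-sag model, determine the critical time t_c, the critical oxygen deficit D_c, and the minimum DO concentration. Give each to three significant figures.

With k_2/k_d = 6.984 and 1 − D₀(k_2−k_d)/(k_d L₀) = 0.4885,
t_c = ln(6.984 × 0.4885) / (1.32 − 0.189) = ln(3.412) / 1.131 = 1.227/1.131 = 1.085 d.
D_c = (k_d/k_2) L₀ e^(−k_d t_c) = (0.189/1.32) × 41.3 × e^(−0.189×1.085) = 0.1432 × 41.3 × 0.8146 = 4.817 mg/L.
Minimum DO = C_s − D_c = 8.56 − 4.817 = 3.743 mg/L.

t_c ≈ 1.09 d; D_c ≈ 4.82 mg/L; min DO ≈ 3.74 mg/L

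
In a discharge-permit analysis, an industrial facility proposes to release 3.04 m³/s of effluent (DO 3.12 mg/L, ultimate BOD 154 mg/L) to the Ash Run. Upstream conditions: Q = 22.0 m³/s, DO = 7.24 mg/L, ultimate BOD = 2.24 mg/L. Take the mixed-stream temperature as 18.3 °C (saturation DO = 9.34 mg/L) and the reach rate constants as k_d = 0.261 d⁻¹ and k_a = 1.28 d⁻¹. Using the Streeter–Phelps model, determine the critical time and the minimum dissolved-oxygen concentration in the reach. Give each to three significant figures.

Mixed DO = (22.0×7.24 + 3.04×3.12)/(22.0+3.04) = 168.8/25.04 = 6.740 mg/L.
Mixed L₀ = (22.0×2.24 + 3.04×154)/(25.04) = 517.4/25.04 = 20.66 mg/L.
Initial deficit D₀ = C_s − DO₀ = 9.34 − 6.740 = 2.600 mg/L.
t_c = (1/1.019) ln[(1.28/0.261)(1 − 2.600×1.019/(0.261×20.66))] = 0.9814 × ln(2.495) = 0.8972 d.
D_c = (0.261/1.28) × 20.66 × e^(−0.261×0.8972) = 0.2039 × 20.66 × 0.7912 = 3.334 mg/L.
Minimum DO = 9.34 − 3.334 = 6.006 mg/L.

t_c ≈ 0.897 d; minimum DO ≈ 6.01 mg/L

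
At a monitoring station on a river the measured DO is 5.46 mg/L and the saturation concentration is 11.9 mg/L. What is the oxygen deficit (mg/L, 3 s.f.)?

D = C_s − C = 11.9 − 5.46 = 6.44 mg/L.

D ≈ 6.44 mg/L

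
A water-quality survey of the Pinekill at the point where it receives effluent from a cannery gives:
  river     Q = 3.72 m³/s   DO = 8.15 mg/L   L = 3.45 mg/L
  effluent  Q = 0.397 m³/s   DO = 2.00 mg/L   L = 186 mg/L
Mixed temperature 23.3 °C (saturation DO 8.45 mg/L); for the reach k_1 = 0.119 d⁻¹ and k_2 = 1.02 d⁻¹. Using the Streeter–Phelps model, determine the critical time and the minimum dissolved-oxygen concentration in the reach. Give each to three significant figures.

Mixed DO = (3.72×8.15 + 0.397×2.00)/(3.72+0.397) = 31.11/4.117 = 7.557 mg/L.
Mixed L₀ = (3.72×3.45 + 0.397×186)/(4.117) = 86.68/4.117 = 21.05 mg/L.
Initial deficit D₀ = C_s − DO₀ = 8.45 − 7.557 = 0.8930 mg/L.
t_c = (1/0.9010) ln[(1.02/0.119)(1 − 0.8930×0.9010/(0.119×21.05))] = 1.110 × ln(5.819) = 1.955 d.
D_c = (0.119/1.02) × 21.05 × e^(−0.119×1.955) = 0.1167 × 21.05 × 0.7925 = 1.946 mg/L.
Minimum DO = 8.45 − 1.946 = 6.504 mg/L.

t_c ≈ 1.95 d; minimum DO ≈ 6.50 mg/L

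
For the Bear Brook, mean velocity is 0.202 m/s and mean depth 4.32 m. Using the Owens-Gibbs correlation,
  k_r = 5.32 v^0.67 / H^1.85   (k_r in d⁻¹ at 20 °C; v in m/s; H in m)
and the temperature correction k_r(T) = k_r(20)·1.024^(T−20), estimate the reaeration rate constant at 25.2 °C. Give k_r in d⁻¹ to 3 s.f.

k_r(20) = 5.32 × 0.202^0.67 / 4.32^1.85 = 5.32 × 0.3424 / 14.98 = 0.1216 d⁻¹.
k_r(25.2) = 0.1216 × 1.024^(25.2−20) = 0.1216 × 1.131 = 0.1375 d⁻¹.

k_r ≈ 0.138 d⁻¹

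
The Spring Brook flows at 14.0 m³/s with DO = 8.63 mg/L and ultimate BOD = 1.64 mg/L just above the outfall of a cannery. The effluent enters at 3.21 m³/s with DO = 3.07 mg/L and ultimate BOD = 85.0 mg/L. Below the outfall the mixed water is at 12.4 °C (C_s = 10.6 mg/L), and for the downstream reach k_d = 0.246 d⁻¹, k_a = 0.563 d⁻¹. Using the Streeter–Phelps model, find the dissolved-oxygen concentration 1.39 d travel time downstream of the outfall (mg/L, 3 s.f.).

DO ≈ 5.85 mg/L

Mixed DO = (14.0×8.63 + 3.21×3.07)/(14.0+3.21) = 130.7/17.21 = 7.593 mg/L.
Mixed L₀ = (14.0×1.64 + 3.21×85.0)/(17.21) = 295.8/17.21 = 17.19 mg/L.
Initial deficit D₀ = C_s − DO₀ = 10.6 − 7.593 = 3.007 mg/L.
D(1.39) = [0.246×17.19/(0.563−0.246)](e^(−0.246×1.39) − e^(−0.563×1.39)) + 3.007 e^(−0.563×1.39)
= 13.34 × (0.7104 − 0.4572) + 3.007 × 0.4572 = 4.752 mg/L.
DO = 10.6 − 4.752 = 5.848 mg/L.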